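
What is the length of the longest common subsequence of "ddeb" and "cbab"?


LCS of "ddeb" and "cbab"
DP table:
           c    b    a    b
      0    0    0    0    0
  d   0    0    0    0    0
  d   0    0    0    0    0
  e   0    0    0    0    0
  b   0    0    1    1    1
LCS length = dp[4][4] = 1

1


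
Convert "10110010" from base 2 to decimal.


Input: "10110010" in base 2
Positional expansion:
  Digit '1' (value 1) x 2^7 = 128
  Digit '0' (value 0) x 2^6 = 0
  Digit '1' (value 1) x 2^5 = 32
  Digit '1' (value 1) x 2^4 = 16
  Digit '0' (value 0) x 2^3 = 0
  Digit '0' (value 0) x 2^2 = 0
  Digit '1' (value 1) x 2^1 = 2
  Digit '0' (value 0) x 2^0 = 0
Sum = 178

178


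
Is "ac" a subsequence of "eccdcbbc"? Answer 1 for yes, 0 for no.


Check if "ac" is a subsequence of "eccdcbbc"
Greedy scan:
  Position 0 ('e'): no match needed
  Position 1 ('c'): no match needed
  Position 2 ('c'): no match needed
  Position 3 ('d'): no match needed
  Position 4 ('c'): no match needed
  Position 5 ('b'): no match needed
  Position 6 ('b'): no match needed
  Position 7 ('c'): no match needed
Only matched 0/2 characters => not a subsequence

0


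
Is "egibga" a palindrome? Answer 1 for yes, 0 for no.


Input: egibga
Reversed: agbige
  Compare pos 0 ('e') with pos 5 ('a'): MISMATCH
  Compare pos 1 ('g') with pos 4 ('g'): match
  Compare pos 2 ('i') with pos 3 ('b'): MISMATCH
Result: not a palindrome

0


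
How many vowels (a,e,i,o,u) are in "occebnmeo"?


Input: occebnmeo
Checking each character:
  'o' at position 0: vowel (running total: 1)
  'c' at position 1: consonant
  'c' at position 2: consonant
  'e' at position 3: vowel (running total: 2)
  'b' at position 4: consonant
  'n' at position 5: consonant
  'm' at position 6: consonant
  'e' at position 7: vowel (running total: 3)
  'o' at position 8: vowel (running total: 4)
Total vowels: 4

4


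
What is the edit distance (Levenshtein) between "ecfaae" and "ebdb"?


Computing edit distance: "ecfaae" -> "ebdb"
DP table:
           e    b    d    b
      0    1    2    3    4
  e   1    0    1    2    3
  c   2    1    1    2    3
  f   3    2    2    2    3
  a   4    3    3    3    3
  a   5    4    4    4    4
  e   6    5    5    5    5
Edit distance = dp[6][4] = 5

5


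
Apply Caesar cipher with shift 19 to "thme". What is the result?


Caesar cipher: shift "thme" by 19
  't' (pos 19) + 19 = pos 12 = 'm'
  'h' (pos 7) + 19 = pos 0 = 'a'
  'm' (pos 12) + 19 = pos 5 = 'f'
  'e' (pos 4) + 19 = pos 23 = 'x'
Result: mafx

mafx


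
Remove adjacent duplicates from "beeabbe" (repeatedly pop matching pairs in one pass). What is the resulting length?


Input: beeabbe
Stack-based adjacent duplicate removal:
  Read 'b': push. Stack: b
  Read 'e': push. Stack: be
  Read 'e': matches stack top 'e' => pop. Stack: b
  Read 'a': push. Stack: ba
  Read 'b': push. Stack: bab
  Read 'b': matches stack top 'b' => pop. Stack: ba
  Read 'e': push. Stack: bae
Final stack: "bae" (length 3)

3


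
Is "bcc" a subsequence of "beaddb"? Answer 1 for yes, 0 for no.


Check if "bcc" is a subsequence of "beaddb"
Greedy scan:
  Position 0 ('b'): matches sub[0] = 'b'
  Position 1 ('e'): no match needed
  Position 2 ('a'): no match needed
  Position 3 ('d'): no match needed
  Position 4 ('d'): no match needed
  Position 5 ('b'): no match needed
Only matched 1/3 characters => not a subsequence

0


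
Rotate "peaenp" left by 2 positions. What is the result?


Input: "peaenp", rotate left by 2
First 2 characters: "pe"
Remaining characters: "aenp"
Concatenate remaining + first: "aenp" + "pe" = "aenppe"

aenppe


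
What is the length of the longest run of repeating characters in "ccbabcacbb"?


Input: "ccbabcacbb"
Scanning for longest run:
  Position 1 ('c'): continues run of 'c', length=2
  Position 2 ('b'): new char, reset run to 1
  Position 3 ('a'): new char, reset run to 1
  Position 4 ('b'): new char, reset run to 1
  Position 5 ('c'): new char, reset run to 1
  Position 6 ('a'): new char, reset run to 1
  Position 7 ('c'): new char, reset run to 1
  Position 8 ('b'): new char, reset run to 1
  Position 9 ('b'): continues run of 'b', length=2
Longest run: 'c' with length 2

2


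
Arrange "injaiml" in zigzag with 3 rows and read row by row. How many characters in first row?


Zigzag "injaiml" into 3 rows:
Placing characters:
  'i' => row 0
  'n' => row 1
  'j' => row 2
  'a' => row 1
  'i' => row 0
  'm' => row 1
  'l' => row 2
Rows:
  Row 0: "ii"
  Row 1: "nam"
  Row 2: "jl"
First row length: 2

2


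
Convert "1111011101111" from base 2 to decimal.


Input: "1111011101111" in base 2
Positional expansion:
  Digit '1' (value 1) x 2^12 = 4096
  Digit '1' (value 1) x 2^11 = 2048
  Digit '1' (value 1) x 2^10 = 1024
  Digit '1' (value 1) x 2^9 = 512
  Digit '0' (value 0) x 2^8 = 0
  Digit '1' (value 1) x 2^7 = 128
  Digit '1' (value 1) x 2^6 = 64
  Digit '1' (value 1) x 2^5 = 32
  Digit '0' (value 0) x 2^4 = 0
  Digit '1' (value 1) x 2^3 = 8
  Digit '1' (value 1) x 2^2 = 4
  Digit '1' (value 1) x 2^1 = 2
  Digit '1' (value 1) x 2^0 = 1
Sum = 7919

7919


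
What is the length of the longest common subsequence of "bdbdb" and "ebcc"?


LCS of "bdbdb" and "ebcc"
DP table:
           e    b    c    c
      0    0    0    0    0
  b   0    0    1    1    1
  d   0    0    1    1    1
  b   0    0    1    1    1
  d   0    0    1    1    1
  b   0    0    1    1    1
LCS length = dp[5][4] = 1

1


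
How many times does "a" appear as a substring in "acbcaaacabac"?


Searching for "a" in "acbcaaacabac"
Scanning each position:
  Position 0: "a" => MATCH
  Position 1: "c" => no
  Position 2: "b" => no
  Position 3: "c" => no
  Position 4: "a" => MATCH
  Position 5: "a" => MATCH
  Position 6: "a" => MATCH
  Position 7: "c" => no
  Position 8: "a" => MATCH
  Position 9: "b" => no
  Position 10: "a" => MATCH
  Position 11: "c" => no
Total occurrences: 6

6


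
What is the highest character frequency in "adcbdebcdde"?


Input: adcbdebcdde
Character counts:
  'a': 1
  'b': 2
  'c': 2
  'd': 4
  'e': 2
Maximum frequency: 4

4


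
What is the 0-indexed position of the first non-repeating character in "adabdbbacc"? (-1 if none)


Input: adabdbbacc
Character frequencies:
  'a': 3
  'b': 3
  'c': 2
  'd': 2
Scanning left to right for freq == 1:
  Position 0 ('a'): freq=3, skip
  Position 1 ('d'): freq=2, skip
  Position 2 ('a'): freq=3, skip
  Position 3 ('b'): freq=3, skip
  Position 4 ('d'): freq=2, skip
  Position 5 ('b'): freq=3, skip
  Position 6 ('b'): freq=3, skip
  Position 7 ('a'): freq=3, skip
  Position 8 ('c'): freq=2, skip
  Position 9 ('c'): freq=2, skip
  No unique character found => answer = -1

-1


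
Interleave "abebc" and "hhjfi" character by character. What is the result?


Interleaving "abebc" and "hhjfi":
  Position 0: 'a' from first, 'h' from second => "ah"
  Position 1: 'b' from first, 'h' from second => "bh"
  Position 2: 'e' from first, 'j' from second => "ej"
  Position 3: 'b' from first, 'f' from second => "bf"
  Position 4: 'c' from first, 'i' from second => "ci"
Result: ahbhejbfci

ahbhejbfci


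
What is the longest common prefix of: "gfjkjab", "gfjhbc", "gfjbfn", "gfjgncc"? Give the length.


Words: gfjkjab, gfjhbc, gfjbfn, gfjgncc
  Position 0: all 'g' => match
  Position 1: all 'f' => match
  Position 2: all 'j' => match
  Position 3: ('k', 'h', 'b', 'g') => mismatch, stop
LCP = "gfj" (length 3)

3


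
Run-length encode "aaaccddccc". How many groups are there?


Input: aaaccddccc
Scanning for consecutive runs:
  Group 1: 'a' x 3 (positions 0-2)
  Group 2: 'c' x 2 (positions 3-4)
  Group 3: 'd' x 2 (positions 5-6)
  Group 4: 'c' x 3 (positions 7-9)
Total groups: 4

4


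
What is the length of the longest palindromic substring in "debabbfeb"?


Input: "debabbfeb"
Checking substrings for palindromes:
  [2:5] "bab" (len 3) => palindrome
  [4:6] "bb" (len 2) => palindrome
Longest palindromic substring: "bab" with length 3

3


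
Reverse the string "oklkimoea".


Input: oklkimoea
Reading characters right to left:
  Position 8: 'a'
  Position 7: 'e'
  Position 6: 'o'
  Position 5: 'm'
  Position 4: 'i'
  Position 3: 'k'
  Position 2: 'l'
  Position 1: 'k'
  Position 0: 'o'
Reversed: aeomiklko

aeomiklko


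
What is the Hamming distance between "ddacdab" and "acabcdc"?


Comparing "ddacdab" and "acabcdc" position by position:
  Position 0: 'd' vs 'a' => differ
  Position 1: 'd' vs 'c' => differ
  Position 2: 'a' vs 'a' => same
  Position 3: 'c' vs 'b' => differ
  Position 4: 'd' vs 'c' => differ
  Position 5: 'a' vs 'd' => differ
  Position 6: 'b' vs 'c' => differ
Total differences (Hamming distance): 6

6


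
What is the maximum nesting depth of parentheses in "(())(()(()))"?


Input: "(())(()(()))"
Tracking depth:
  Position 0 '(': depth becomes 1
  Position 1 '(': depth becomes 2
  Position 2 ')': depth becomes 1
  Position 3 ')': depth becomes 0
  Position 4 '(': depth becomes 1
  Position 5 '(': depth becomes 2
  Position 6 ')': depth becomes 1
  Position 7 '(': depth becomes 2
  Position 8 '(': depth becomes 3
  Position 9 ')': depth becomes 2
  Position 10 ')': depth becomes 1
  Position 11 ')': depth becomes 0
Maximum depth reached: 3

3


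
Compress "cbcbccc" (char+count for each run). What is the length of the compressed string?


Input: cbcbccc
Runs:
  'c' x 1 => "c1"
  'b' x 1 => "b1"
  'c' x 1 => "c1"
  'b' x 1 => "b1"
  'c' x 3 => "c3"
Compressed: "c1b1c1b1c3"
Compressed length: 10

10


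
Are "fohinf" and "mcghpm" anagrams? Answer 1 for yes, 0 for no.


Strings: "fohinf", "mcghpm"
Sorted first:  ffhino
Sorted second: cghmmp
Differ at position 0: 'f' vs 'c' => not anagrams

0


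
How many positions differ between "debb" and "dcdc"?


Comparing "debb" and "dcdc" position by position:
  Position 0: 'd' vs 'd' => same
  Position 1: 'e' vs 'c' => DIFFER
  Position 2: 'b' vs 'd' => DIFFER
  Position 3: 'b' vs 'c' => DIFFER
Positions that differ: 3

3


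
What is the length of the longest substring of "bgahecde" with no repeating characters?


Input: "bgahecde"
Sliding window (track last position of each char):
  Position 0 ('b'): window [0,0] length 1 -- new best
  Position 1 ('g'): window [0,1] length 2 -- new best
  Position 2 ('a'): window [0,2] length 3 -- new best
  Position 3 ('h'): window [0,3] length 4 -- new best
  Position 4 ('e'): window [0,4] length 5 -- new best
  Position 5 ('c'): window [0,5] length 6 -- new best
  Position 6 ('d'): window [0,6] length 7 -- new best
  Position 7 ('e'): repeat (last at 4), move window start to 5
  Position 7 ('e'): window [5,7] length 3
Longest substring with no repeats: "bgahecd" with length 7

7


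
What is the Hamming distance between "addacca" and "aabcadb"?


Comparing "addacca" and "aabcadb" position by position:
  Position 0: 'a' vs 'a' => same
  Position 1: 'd' vs 'a' => differ
  Position 2: 'd' vs 'b' => differ
  Position 3: 'a' vs 'c' => differ
  Position 4: 'c' vs 'a' => differ
  Position 5: 'c' vs 'd' => differ
  Position 6: 'a' vs 'b' => differ
Total differences (Hamming distance): 6

6


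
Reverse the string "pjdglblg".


Input: pjdglblg
Reading characters right to left:
  Position 7: 'g'
  Position 6: 'l'
  Position 5: 'b'
  Position 4: 'l'
  Position 3: 'g'
  Position 2: 'd'
  Position 1: 'j'
  Position 0: 'p'
Reversed: glblgdjp

glblgdjp


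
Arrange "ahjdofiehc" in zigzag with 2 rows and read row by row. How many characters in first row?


Zigzag "ahjdofiehc" into 2 rows:
Placing characters:
  'a' => row 0
  'h' => row 1
  'j' => row 0
  'd' => row 1
  'o' => row 0
  'f' => row 1
  'i' => row 0
  'e' => row 1
  'h' => row 0
  'c' => row 1
Rows:
  Row 0: "ajoih"
  Row 1: "hdfec"
First row length: 5

5


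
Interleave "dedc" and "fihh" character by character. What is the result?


Interleaving "dedc" and "fihh":
  Position 0: 'd' from first, 'f' from second => "df"
  Position 1: 'e' from first, 'i' from second => "ei"
  Position 2: 'd' from first, 'h' from second => "dh"
  Position 3: 'c' from first, 'h' from second => "ch"
Result: dfeidhch

dfeidhch


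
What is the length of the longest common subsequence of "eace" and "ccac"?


LCS of "eace" and "ccac"
DP table:
           c    c    a    c
      0    0    0    0    0
  e   0    0    0    0    0
  a   0    0    0    1    1
  c   0    1    1    1    2
  e   0    1    1    1    2
LCS length = dp[4][4] = 2

2


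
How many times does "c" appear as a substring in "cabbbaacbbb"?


Searching for "c" in "cabbbaacbbb"
Scanning each position:
  Position 0: "c" => MATCH
  Position 1: "a" => no
  Position 2: "b" => no
  Position 3: "b" => no
  Position 4: "b" => no
  Position 5: "a" => no
  Position 6: "a" => no
  Position 7: "c" => MATCH
  Position 8: "b" => no
  Position 9: "b" => no
  Position 10: "b" => no
Total occurrences: 2

2


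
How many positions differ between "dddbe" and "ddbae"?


Comparing "dddbe" and "ddbae" position by position:
  Position 0: 'd' vs 'd' => same
  Position 1: 'd' vs 'd' => same
  Position 2: 'd' vs 'b' => DIFFER
  Position 3: 'b' vs 'a' => DIFFER
  Position 4: 'e' vs 'e' => same
Positions that differ: 2

2


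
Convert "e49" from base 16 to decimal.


Input: "e49" in base 16
Positional expansion:
  Digit 'e' (value 14) x 16^2 = 3584
  Digit '4' (value 4) x 16^1 = 64
  Digit '9' (value 9) x 16^0 = 9
Sum = 3657

3657


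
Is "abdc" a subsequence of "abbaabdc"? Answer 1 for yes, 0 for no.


Check if "abdc" is a subsequence of "abbaabdc"
Greedy scan:
  Position 0 ('a'): matches sub[0] = 'a'
  Position 1 ('b'): matches sub[1] = 'b'
  Position 2 ('b'): no match needed
  Position 3 ('a'): no match needed
  Position 4 ('a'): no match needed
  Position 5 ('b'): no match needed
  Position 6 ('d'): matches sub[2] = 'd'
  Position 7 ('c'): matches sub[3] = 'c'
All 4 characters matched => is a subsequence

1


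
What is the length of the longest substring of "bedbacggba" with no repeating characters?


Input: "bedbacggba"
Sliding window (track last position of each char):
  Position 0 ('b'): window [0,0] length 1 -- new best
  Position 1 ('e'): window [0,1] length 2 -- new best
  Position 2 ('d'): window [0,2] length 3 -- new best
  Position 3 ('b'): repeat (last at 0), move window start to 1
  Position 3 ('b'): window [1,3] length 3
  Position 4 ('a'): window [1,4] length 4 -- new best
  Position 5 ('c'): window [1,5] length 5 -- new best
  Position 6 ('g'): window [1,6] length 6 -- new best
  Position 7 ('g'): repeat (last at 6), move window start to 7
  Position 7 ('g'): window [7,7] length 1
  Position 8 ('b'): window [7,8] length 2
  Position 9 ('a'): window [7,9] length 3
Longest substring with no repeats: "edbacg" with length 6

6


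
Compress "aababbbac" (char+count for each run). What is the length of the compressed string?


Input: aababbbac
Runs:
  'a' x 2 => "a2"
  'b' x 1 => "b1"
  'a' x 1 => "a1"
  'b' x 3 => "b3"
  'a' x 1 => "a1"
  'c' x 1 => "c1"
Compressed: "a2b1a1b3a1c1"
Compressed length: 12

12


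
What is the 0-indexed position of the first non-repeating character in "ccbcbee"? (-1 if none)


Input: ccbcbee
Character frequencies:
  'b': 2
  'c': 3
  'e': 2
Scanning left to right for freq == 1:
  Position 0 ('c'): freq=3, skip
  Position 1 ('c'): freq=3, skip
  Position 2 ('b'): freq=2, skip
  Position 3 ('c'): freq=3, skip
  Position 4 ('b'): freq=2, skip
  Position 5 ('e'): freq=2, skip
  Position 6 ('e'): freq=2, skip
  No unique character found => answer = -1

-1


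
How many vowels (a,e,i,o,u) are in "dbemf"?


Input: dbemf
Checking each character:
  'd' at position 0: consonant
  'b' at position 1: consonant
  'e' at position 2: vowel (running total: 1)
  'm' at position 3: consonant
  'f' at position 4: consonant
Total vowels: 1

1


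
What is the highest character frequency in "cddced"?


Input: cddced
Character counts:
  'c': 2
  'd': 3
  'e': 1
Maximum frequency: 3

3


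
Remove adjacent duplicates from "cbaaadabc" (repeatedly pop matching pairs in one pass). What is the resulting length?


Input: cbaaadabc
Stack-based adjacent duplicate removal:
  Read 'c': push. Stack: c
  Read 'b': push. Stack: cb
  Read 'a': push. Stack: cba
  Read 'a': matches stack top 'a' => pop. Stack: cb
  Read 'a': push. Stack: cba
  Read 'd': push. Stack: cbad
  Read 'a': push. Stack: cbada
  Read 'b': push. Stack: cbadab
  Read 'c': push. Stack: cbadabc
Final stack: "cbadabc" (length 7)

7


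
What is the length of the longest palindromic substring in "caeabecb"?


Input: "caeabecb"
Checking substrings for palindromes:
  [1:4] "aea" (len 3) => palindrome
Longest palindromic substring: "aea" with length 3

3


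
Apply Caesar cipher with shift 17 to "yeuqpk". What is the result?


Caesar cipher: shift "yeuqpk" by 17
  'y' (pos 24) + 17 = pos 15 = 'p'
  'e' (pos 4) + 17 = pos 21 = 'v'
  'u' (pos 20) + 17 = pos 11 = 'l'
  'q' (pos 16) + 17 = pos 7 = 'h'
  'p' (pos 15) + 17 = pos 6 = 'g'
  'k' (pos 10) + 17 = pos 1 = 'b'
Result: pvlhgb

pvlhgb


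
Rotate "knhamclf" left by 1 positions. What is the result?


Input: "knhamclf", rotate left by 1
First 1 characters: "k"
Remaining characters: "nhamclf"
Concatenate remaining + first: "nhamclf" + "k" = "nhamclfk"

nhamclfk


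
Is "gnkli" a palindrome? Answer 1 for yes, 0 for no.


Input: gnkli
Reversed: ilkng
  Compare pos 0 ('g') with pos 4 ('i'): MISMATCH
  Compare pos 1 ('n') with pos 3 ('l'): MISMATCH
Result: not a palindrome

0


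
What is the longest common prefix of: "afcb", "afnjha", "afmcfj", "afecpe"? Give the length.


Words: afcb, afnjha, afmcfj, afecpe
  Position 0: all 'a' => match
  Position 1: all 'f' => match
  Position 2: ('c', 'n', 'm', 'e') => mismatch, stop
LCP = "af" (length 2)

2


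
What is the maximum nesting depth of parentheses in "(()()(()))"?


Input: "(()()(()))"
Tracking depth:
  Position 0 '(': depth becomes 1
  Position 1 '(': depth becomes 2
  Position 2 ')': depth becomes 1
  Position 3 '(': depth becomes 2
  Position 4 ')': depth becomes 1
  Position 5 '(': depth becomes 2
  Position 6 '(': depth becomes 3
  Position 7 ')': depth becomes 2
  Position 8 ')': depth becomes 1
  Position 9 ')': depth becomes 0
Maximum depth reached: 3

3


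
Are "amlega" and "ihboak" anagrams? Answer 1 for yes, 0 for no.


Strings: "amlega", "ihboak"
Sorted first:  aaeglm
Sorted second: abhiko
Differ at position 1: 'a' vs 'b' => not anagrams

0


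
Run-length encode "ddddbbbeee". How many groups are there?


Input: ddddbbbeee
Scanning for consecutive runs:
  Group 1: 'd' x 4 (positions 0-3)
  Group 2: 'b' x 3 (positions 4-6)
  Group 3: 'e' x 3 (positions 7-9)
Total groups: 3

3


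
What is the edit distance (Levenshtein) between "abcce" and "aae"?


Computing edit distance: "abcce" -> "aae"
DP table:
           a    a    e
      0    1    2    3
  a   1    0    1    2
  b   2    1    1    2
  c   3    2    2    2
  c   4    3    3    3
  e   5    4    4    3
Edit distance = dp[5][3] = 3

3


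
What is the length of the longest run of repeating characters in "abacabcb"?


Input: "abacabcb"
Scanning for longest run:
  Position 1 ('b'): new char, reset run to 1
  Position 2 ('a'): new char, reset run to 1
  Position 3 ('c'): new char, reset run to 1
  Position 4 ('a'): new char, reset run to 1
  Position 5 ('b'): new char, reset run to 1
  Position 6 ('c'): new char, reset run to 1
  Position 7 ('b'): new char, reset run to 1
Longest run: 'a' with length 1

1


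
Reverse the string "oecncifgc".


Input: oecncifgc
Reading characters right to left:
  Position 8: 'c'
  Position 7: 'g'
  Position 6: 'f'
  Position 5: 'i'
  Position 4: 'c'
  Position 3: 'n'
  Position 2: 'c'
  Position 1: 'e'
  Position 0: 'o'
Reversed: cgficnceo

cgficnceo


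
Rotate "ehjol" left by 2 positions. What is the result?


Input: "ehjol", rotate left by 2
First 2 characters: "eh"
Remaining characters: "jol"
Concatenate remaining + first: "jol" + "eh" = "joleh"

joleh


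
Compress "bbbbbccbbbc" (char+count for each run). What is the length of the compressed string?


Input: bbbbbccbbbc
Runs:
  'b' x 5 => "b5"
  'c' x 2 => "c2"
  'b' x 3 => "b3"
  'c' x 1 => "c1"
Compressed: "b5c2b3c1"
Compressed length: 8

8


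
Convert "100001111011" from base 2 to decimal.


Input: "100001111011" in base 2
Positional expansion:
  Digit '1' (value 1) x 2^11 = 2048
  Digit '0' (value 0) x 2^10 = 0
  Digit '0' (value 0) x 2^9 = 0
  Digit '0' (value 0) x 2^8 = 0
  Digit '0' (value 0) x 2^7 = 0
  Digit '1' (value 1) x 2^6 = 64
  Digit '1' (value 1) x 2^5 = 32
  Digit '1' (value 1) x 2^4 = 16
  Digit '1' (value 1) x 2^3 = 8
  Digit '0' (value 0) x 2^2 = 0
  Digit '1' (value 1) x 2^1 = 2
  Digit '1' (value 1) x 2^0 = 1
Sum = 2171

2171


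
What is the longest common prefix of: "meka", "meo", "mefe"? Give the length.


Words: meka, meo, mefe
  Position 0: all 'm' => match
  Position 1: all 'e' => match
  Position 2: ('k', 'o', 'f') => mismatch, stop
LCP = "me" (length 2)

2


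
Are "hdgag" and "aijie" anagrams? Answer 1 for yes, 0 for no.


Strings: "hdgag", "aijie"
Sorted first:  adggh
Sorted second: aeiij
Differ at position 1: 'd' vs 'e' => not anagrams

0


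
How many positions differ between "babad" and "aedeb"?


Comparing "babad" and "aedeb" position by position:
  Position 0: 'b' vs 'a' => DIFFER
  Position 1: 'a' vs 'e' => DIFFER
  Position 2: 'b' vs 'd' => DIFFER
  Position 3: 'a' vs 'e' => DIFFER
  Position 4: 'd' vs 'b' => DIFFER
Positions that differ: 5

5


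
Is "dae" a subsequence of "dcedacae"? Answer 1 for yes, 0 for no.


Check if "dae" is a subsequence of "dcedacae"
Greedy scan:
  Position 0 ('d'): matches sub[0] = 'd'
  Position 1 ('c'): no match needed
  Position 2 ('e'): no match needed
  Position 3 ('d'): no match needed
  Position 4 ('a'): matches sub[1] = 'a'
  Position 5 ('c'): no match needed
  Position 6 ('a'): no match needed
  Position 7 ('e'): matches sub[2] = 'e'
All 3 characters matched => is a subsequence

1


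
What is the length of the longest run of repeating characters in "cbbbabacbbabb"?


Input: "cbbbabacbbabb"
Scanning for longest run:
  Position 1 ('b'): new char, reset run to 1
  Position 2 ('b'): continues run of 'b', length=2
  Position 3 ('b'): continues run of 'b', length=3
  Position 4 ('a'): new char, reset run to 1
  Position 5 ('b'): new char, reset run to 1
  Position 6 ('a'): new char, reset run to 1
  Position 7 ('c'): new char, reset run to 1
  Position 8 ('b'): new char, reset run to 1
  Position 9 ('b'): continues run of 'b', length=2
  Position 10 ('a'): new char, reset run to 1
  Position 11 ('b'): new char, reset run to 1
  Position 12 ('b'): continues run of 'b', length=2
Longest run: 'b' with length 3

3


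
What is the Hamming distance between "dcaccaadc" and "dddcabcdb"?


Comparing "dcaccaadc" and "dddcabcdb" position by position:
  Position 0: 'd' vs 'd' => same
  Position 1: 'c' vs 'd' => differ
  Position 2: 'a' vs 'd' => differ
  Position 3: 'c' vs 'c' => same
  Position 4: 'c' vs 'a' => differ
  Position 5: 'a' vs 'b' => differ
  Position 6: 'a' vs 'c' => differ
  Position 7: 'd' vs 'd' => same
  Position 8: 'c' vs 'b' => differ
Total differences (Hamming distance): 6

6


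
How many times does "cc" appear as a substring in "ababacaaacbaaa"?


Searching for "cc" in "ababacaaacbaaa"
Scanning each position:
  Position 0: "ab" => no
  Position 1: "ba" => no
  Position 2: "ab" => no
  Position 3: "ba" => no
  Position 4: "ac" => no
  Position 5: "ca" => no
  Position 6: "aa" => no
  Position 7: "aa" => no
  Position 8: "ac" => no
  Position 9: "cb" => no
  Position 10: "ba" => no
  Position 11: "aa" => no
  Position 12: "aa" => no
Total occurrences: 0

0


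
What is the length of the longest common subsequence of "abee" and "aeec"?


LCS of "abee" and "aeec"
DP table:
           a    e    e    c
      0    0    0    0    0
  a   0    1    1    1    1
  b   0    1    1    1    1
  e   0    1    2    2    2
  e   0    1    2    3    3
LCS length = dp[4][4] = 3

3


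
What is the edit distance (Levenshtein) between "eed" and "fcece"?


Computing edit distance: "eed" -> "fcece"
DP table:
           f    c    e    c    e
      0    1    2    3    4    5
  e   1    1    2    2    3    4
  e   2    2    2    2    3    3
  d   3    3    3    3    3    4
Edit distance = dp[3][5] = 4

4


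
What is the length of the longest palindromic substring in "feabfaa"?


Input: "feabfaa"
Checking substrings for palindromes:
  [5:7] "aa" (len 2) => palindrome
Longest palindromic substring: "aa" with length 2

2


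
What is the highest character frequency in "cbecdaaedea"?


Input: cbecdaaedea
Character counts:
  'a': 3
  'b': 1
  'c': 2
  'd': 2
  'e': 3
Maximum frequency: 3

3


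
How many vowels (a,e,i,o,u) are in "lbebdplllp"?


Input: lbebdplllp
Checking each character:
  'l' at position 0: consonant
  'b' at position 1: consonant
  'e' at position 2: vowel (running total: 1)
  'b' at position 3: consonant
  'd' at position 4: consonant
  'p' at position 5: consonant
  'l' at position 6: consonant
  'l' at position 7: consonant
  'l' at position 8: consonant
  'p' at position 9: consonant
Total vowels: 1

1


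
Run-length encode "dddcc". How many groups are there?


Input: dddcc
Scanning for consecutive runs:
  Group 1: 'd' x 3 (positions 0-2)
  Group 2: 'c' x 2 (positions 3-4)
Total groups: 2

2


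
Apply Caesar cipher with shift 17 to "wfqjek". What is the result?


Caesar cipher: shift "wfqjek" by 17
  'w' (pos 22) + 17 = pos 13 = 'n'
  'f' (pos 5) + 17 = pos 22 = 'w'
  'q' (pos 16) + 17 = pos 7 = 'h'
  'j' (pos 9) + 17 = pos 0 = 'a'
  'e' (pos 4) + 17 = pos 21 = 'v'
  'k' (pos 10) + 17 = pos 1 = 'b'
Result: nwhavb

nwhavb


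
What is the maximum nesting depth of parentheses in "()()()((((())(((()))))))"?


Input: "()()()((((())(((()))))))"
Tracking depth:
  Position 0 '(': depth becomes 1
  Position 1 ')': depth becomes 0
  Position 2 '(': depth becomes 1
  Position 3 ')': depth becomes 0
  Position 4 '(': depth becomes 1
  Position 5 ')': depth becomes 0
  Position 6 '(': depth becomes 1
  Position 7 '(': depth becomes 2
  Position 8 '(': depth becomes 3
  Position 9 '(': depth becomes 4
  Position 10 '(': depth becomes 5
  Position 11 ')': depth becomes 4
  Position 12 ')': depth becomes 3
  Position 13 '(': depth becomes 4
  Position 14 '(': depth becomes 5
  Position 15 '(': depth becomes 6
  Position 16 '(': depth becomes 7
  Position 17 ')': depth becomes 6
  Position 18 ')': depth becomes 5
  Position 19 ')': depth becomes 4
  Position 20 ')': depth becomes 3
  Position 21 ')': depth becomes 2
  Position 22 ')': depth becomes 1
  Position 23 ')': depth becomes 0
Maximum depth reached: 7

7


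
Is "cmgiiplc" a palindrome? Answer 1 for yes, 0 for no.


Input: cmgiiplc
Reversed: clpiigmc
  Compare pos 0 ('c') with pos 7 ('c'): match
  Compare pos 1 ('m') with pos 6 ('l'): MISMATCH
  Compare pos 2 ('g') with pos 5 ('p'): MISMATCH
  Compare pos 3 ('i') with pos 4 ('i'): match
Result: not a palindrome

0


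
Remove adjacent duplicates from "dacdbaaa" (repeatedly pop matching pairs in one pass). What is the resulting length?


Input: dacdbaaa
Stack-based adjacent duplicate removal:
  Read 'd': push. Stack: d
  Read 'a': push. Stack: da
  Read 'c': push. Stack: dac
  Read 'd': push. Stack: dacd
  Read 'b': push. Stack: dacdb
  Read 'a': push. Stack: dacdba
  Read 'a': matches stack top 'a' => pop. Stack: dacdb
  Read 'a': push. Stack: dacdba
Final stack: "dacdba" (length 6)

6


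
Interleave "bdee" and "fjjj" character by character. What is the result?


Interleaving "bdee" and "fjjj":
  Position 0: 'b' from first, 'f' from second => "bf"
  Position 1: 'd' from first, 'j' from second => "dj"
  Position 2: 'e' from first, 'j' from second => "ej"
  Position 3: 'e' from first, 'j' from second => "ej"
Result: bfdjejej

bfdjejej


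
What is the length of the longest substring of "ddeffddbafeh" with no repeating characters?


Input: "ddeffddbafeh"
Sliding window (track last position of each char):
  Position 0 ('d'): window [0,0] length 1 -- new best
  Position 1 ('d'): repeat (last at 0), move window start to 1
  Position 1 ('d'): window [1,1] length 1
  Position 2 ('e'): window [1,2] length 2 -- new best
  Position 3 ('f'): window [1,3] length 3 -- new best
  Position 4 ('f'): repeat (last at 3), move window start to 4
  Position 4 ('f'): window [4,4] length 1
  Position 5 ('d'): window [4,5] length 2
  Position 6 ('d'): repeat (last at 5), move window start to 6
  Position 6 ('d'): window [6,6] length 1
  Position 7 ('b'): window [6,7] length 2
  Position 8 ('a'): window [6,8] length 3
  Position 9 ('f'): window [6,9] length 4 -- new best
  Position 10 ('e'): window [6,10] length 5 -- new best
  Position 11 ('h'): window [6,11] length 6 -- new best
Longest substring with no repeats: "dbafeh" with length 6

6


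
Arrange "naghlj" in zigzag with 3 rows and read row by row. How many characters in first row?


Zigzag "naghlj" into 3 rows:
Placing characters:
  'n' => row 0
  'a' => row 1
  'g' => row 2
  'h' => row 1
  'l' => row 0
  'j' => row 1
Rows:
  Row 0: "nl"
  Row 1: "ahj"
  Row 2: "g"
First row length: 2

2


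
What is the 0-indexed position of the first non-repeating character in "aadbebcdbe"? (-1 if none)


Input: aadbebcdbe
Character frequencies:
  'a': 2
  'b': 3
  'c': 1
  'd': 2
  'e': 2
Scanning left to right for freq == 1:
  Position 0 ('a'): freq=2, skip
  Position 1 ('a'): freq=2, skip
  Position 2 ('d'): freq=2, skip
  Position 3 ('b'): freq=3, skip
  Position 4 ('e'): freq=2, skip
  Position 5 ('b'): freq=3, skip
  Position 6 ('c'): unique! => answer = 6

6


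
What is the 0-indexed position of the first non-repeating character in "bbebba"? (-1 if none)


Input: bbebba
Character frequencies:
  'a': 1
  'b': 4
  'e': 1
Scanning left to right for freq == 1:
  Position 0 ('b'): freq=4, skip
  Position 1 ('b'): freq=4, skip
  Position 2 ('e'): unique! => answer = 2

2


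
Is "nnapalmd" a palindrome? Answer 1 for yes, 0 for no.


Input: nnapalmd
Reversed: dmlapann
  Compare pos 0 ('n') with pos 7 ('d'): MISMATCH
  Compare pos 1 ('n') with pos 6 ('m'): MISMATCH
  Compare pos 2 ('a') with pos 5 ('l'): MISMATCH
  Compare pos 3 ('p') with pos 4 ('a'): MISMATCH
Result: not a palindrome

0


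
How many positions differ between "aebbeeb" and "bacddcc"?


Comparing "aebbeeb" and "bacddcc" position by position:
  Position 0: 'a' vs 'b' => DIFFER
  Position 1: 'e' vs 'a' => DIFFER
  Position 2: 'b' vs 'c' => DIFFER
  Position 3: 'b' vs 'd' => DIFFER
  Position 4: 'e' vs 'd' => DIFFER
  Position 5: 'e' vs 'c' => DIFFER
  Position 6: 'b' vs 'c' => DIFFER
Positions that differ: 7

7


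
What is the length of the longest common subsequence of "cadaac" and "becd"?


LCS of "cadaac" and "becd"
DP table:
           b    e    c    d
      0    0    0    0    0
  c   0    0    0    1    1
  a   0    0    0    1    1
  d   0    0    0    1    2
  a   0    0    0    1    2
  a   0    0    0    1    2
  c   0    0    0    1    2
LCS length = dp[6][4] = 2

2


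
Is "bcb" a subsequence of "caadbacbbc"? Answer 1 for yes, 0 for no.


Check if "bcb" is a subsequence of "caadbacbbc"
Greedy scan:
  Position 0 ('c'): no match needed
  Position 1 ('a'): no match needed
  Position 2 ('a'): no match needed
  Position 3 ('d'): no match needed
  Position 4 ('b'): matches sub[0] = 'b'
  Position 5 ('a'): no match needed
  Position 6 ('c'): matches sub[1] = 'c'
  Position 7 ('b'): matches sub[2] = 'b'
  Position 8 ('b'): no match needed
  Position 9 ('c'): no match needed
All 3 characters matched => is a subsequence

1


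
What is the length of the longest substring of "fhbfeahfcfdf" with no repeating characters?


Input: "fhbfeahfcfdf"
Sliding window (track last position of each char):
  Position 0 ('f'): window [0,0] length 1 -- new best
  Position 1 ('h'): window [0,1] length 2 -- new best
  Position 2 ('b'): window [0,2] length 3 -- new best
  Position 3 ('f'): repeat (last at 0), move window start to 1
  Position 3 ('f'): window [1,3] length 3
  Position 4 ('e'): window [1,4] length 4 -- new best
  Position 5 ('a'): window [1,5] length 5 -- new best
  Position 6 ('h'): repeat (last at 1), move window start to 2
  Position 6 ('h'): window [2,6] length 5
  Position 7 ('f'): repeat (last at 3), move window start to 4
  Position 7 ('f'): window [4,7] length 4
  Position 8 ('c'): window [4,8] length 5
  Position 9 ('f'): repeat (last at 7), move window start to 8
  Position 9 ('f'): window [8,9] length 2
  Position 10 ('d'): window [8,10] length 3
  Position 11 ('f'): repeat (last at 9), move window start to 10
  Position 11 ('f'): window [10,11] length 2
Longest substring with no repeats: "hbfea" with length 5

5


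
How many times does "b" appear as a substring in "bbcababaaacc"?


Searching for "b" in "bbcababaaacc"
Scanning each position:
  Position 0: "b" => MATCH
  Position 1: "b" => MATCH
  Position 2: "c" => no
  Position 3: "a" => no
  Position 4: "b" => MATCH
  Position 5: "a" => no
  Position 6: "b" => MATCH
  Position 7: "a" => no
  Position 8: "a" => no
  Position 9: "a" => no
  Position 10: "c" => no
  Position 11: "c" => no
Total occurrences: 4

4


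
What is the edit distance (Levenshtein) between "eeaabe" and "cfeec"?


Computing edit distance: "eeaabe" -> "cfeec"
DP table:
           c    f    e    e    c
      0    1    2    3    4    5
  e   1    1    2    2    3    4
  e   2    2    2    2    2    3
  a   3    3    3    3    3    3
  a   4    4    4    4    4    4
  b   5    5    5    5    5    5
  e   6    6    6    5    5    6
Edit distance = dp[6][5] = 6

6


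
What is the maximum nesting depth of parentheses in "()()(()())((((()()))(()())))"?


Input: "()()(()())((((()()))(()())))"
Tracking depth:
  Position 0 '(': depth becomes 1
  Position 1 ')': depth becomes 0
  Position 2 '(': depth becomes 1
  Position 3 ')': depth becomes 0
  Position 4 '(': depth becomes 1
  Position 5 '(': depth becomes 2
  Position 6 ')': depth becomes 1
  Position 7 '(': depth becomes 2
  Position 8 ')': depth becomes 1
  Position 9 ')': depth becomes 0
  Position 10 '(': depth becomes 1
  Position 11 '(': depth becomes 2
  Position 12 '(': depth becomes 3
  Position 13 '(': depth becomes 4
  Position 14 '(': depth becomes 5
  Position 15 ')': depth becomes 4
  Position 16 '(': depth becomes 5
  Position 17 ')': depth becomes 4
  Position 18 ')': depth becomes 3
  Position 19 ')': depth becomes 2
  Position 20 '(': depth becomes 3
  Position 21 '(': depth becomes 4
  Position 22 ')': depth becomes 3
  Position 23 '(': depth becomes 4
  Position 24 ')': depth becomes 3
  Position 25 ')': depth becomes 2
  Position 26 ')': depth becomes 1
  Position 27 ')': depth becomes 0
Maximum depth reached: 5

5


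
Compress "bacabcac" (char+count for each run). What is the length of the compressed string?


Input: bacabcac
Runs:
  'b' x 1 => "b1"
  'a' x 1 => "a1"
  'c' x 1 => "c1"
  'a' x 1 => "a1"
  'b' x 1 => "b1"
  'c' x 1 => "c1"
  'a' x 1 => "a1"
  'c' x 1 => "c1"
Compressed: "b1a1c1a1b1c1a1c1"
Compressed length: 16

16


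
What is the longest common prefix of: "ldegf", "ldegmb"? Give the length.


Words: ldegf, ldegmb
  Position 0: all 'l' => match
  Position 1: all 'd' => match
  Position 2: all 'e' => match
  Position 3: all 'g' => match
  Position 4: ('f', 'm') => mismatch, stop
LCP = "ldeg" (length 4)

4


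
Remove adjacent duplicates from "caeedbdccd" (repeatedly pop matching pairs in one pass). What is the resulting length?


Input: caeedbdccd
Stack-based adjacent duplicate removal:
  Read 'c': push. Stack: c
  Read 'a': push. Stack: ca
  Read 'e': push. Stack: cae
  Read 'e': matches stack top 'e' => pop. Stack: ca
  Read 'd': push. Stack: cad
  Read 'b': push. Stack: cadb
  Read 'd': push. Stack: cadbd
  Read 'c': push. Stack: cadbdc
  Read 'c': matches stack top 'c' => pop. Stack: cadbd
  Read 'd': matches stack top 'd' => pop. Stack: cadb
Final stack: "cadb" (length 4)

4


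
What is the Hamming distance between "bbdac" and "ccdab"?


Comparing "bbdac" and "ccdab" position by position:
  Position 0: 'b' vs 'c' => differ
  Position 1: 'b' vs 'c' => differ
  Position 2: 'd' vs 'd' => same
  Position 3: 'a' vs 'a' => same
  Position 4: 'c' vs 'b' => differ
Total differences (Hamming distance): 3

3


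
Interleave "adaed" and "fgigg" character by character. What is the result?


Interleaving "adaed" and "fgigg":
  Position 0: 'a' from first, 'f' from second => "af"
  Position 1: 'd' from first, 'g' from second => "dg"
  Position 2: 'a' from first, 'i' from second => "ai"
  Position 3: 'e' from first, 'g' from second => "eg"
  Position 4: 'd' from first, 'g' from second => "dg"
Result: afdgaiegdg

afdgaiegdg


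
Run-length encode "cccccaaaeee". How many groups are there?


Input: cccccaaaeee
Scanning for consecutive runs:
  Group 1: 'c' x 5 (positions 0-4)
  Group 2: 'a' x 3 (positions 5-7)
  Group 3: 'e' x 3 (positions 8-10)
Total groups: 3

3


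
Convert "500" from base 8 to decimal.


Input: "500" in base 8
Positional expansion:
  Digit '5' (value 5) x 8^2 = 320
  Digit '0' (value 0) x 8^1 = 0
  Digit '0' (value 0) x 8^0 = 0
Sum = 320

320


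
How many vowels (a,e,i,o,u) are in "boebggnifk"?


Input: boebggnifk
Checking each character:
  'b' at position 0: consonant
  'o' at position 1: vowel (running total: 1)
  'e' at position 2: vowel (running total: 2)
  'b' at position 3: consonant
  'g' at position 4: consonant
  'g' at position 5: consonant
  'n' at position 6: consonant
  'i' at position 7: vowel (running total: 3)
  'f' at position 8: consonant
  'k' at position 9: consonant
Total vowels: 3

3


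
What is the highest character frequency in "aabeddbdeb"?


Input: aabeddbdeb
Character counts:
  'a': 2
  'b': 3
  'd': 3
  'e': 2
Maximum frequency: 3

3


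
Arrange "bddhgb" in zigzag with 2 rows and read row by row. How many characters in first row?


Zigzag "bddhgb" into 2 rows:
Placing characters:
  'b' => row 0
  'd' => row 1
  'd' => row 0
  'h' => row 1
  'g' => row 0
  'b' => row 1
Rows:
  Row 0: "bdg"
  Row 1: "dhb"
First row length: 3

3


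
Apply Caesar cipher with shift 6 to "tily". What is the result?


Caesar cipher: shift "tily" by 6
  't' (pos 19) + 6 = pos 25 = 'z'
  'i' (pos 8) + 6 = pos 14 = 'o'
  'l' (pos 11) + 6 = pos 17 = 'r'
  'y' (pos 24) + 6 = pos 4 = 'e'
Result: zore

zore


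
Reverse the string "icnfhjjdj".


Input: icnfhjjdj
Reading characters right to left:
  Position 8: 'j'
  Position 7: 'd'
  Position 6: 'j'
  Position 5: 'j'
  Position 4: 'h'
  Position 3: 'f'
  Position 2: 'n'
  Position 1: 'c'
  Position 0: 'i'
Reversed: jdjjhfnci

jdjjhfnci


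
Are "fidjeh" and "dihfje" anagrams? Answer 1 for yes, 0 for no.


Strings: "fidjeh", "dihfje"
Sorted first:  defhij
Sorted second: defhij
Sorted forms match => anagrams

1


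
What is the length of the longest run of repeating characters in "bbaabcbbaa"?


Input: "bbaabcbbaa"
Scanning for longest run:
  Position 1 ('b'): continues run of 'b', length=2
  Position 2 ('a'): new char, reset run to 1
  Position 3 ('a'): continues run of 'a', length=2
  Position 4 ('b'): new char, reset run to 1
  Position 5 ('c'): new char, reset run to 1
  Position 6 ('b'): new char, reset run to 1
  Position 7 ('b'): continues run of 'b', length=2
  Position 8 ('a'): new char, reset run to 1
  Position 9 ('a'): continues run of 'a', length=2
Longest run: 'b' with length 2

2


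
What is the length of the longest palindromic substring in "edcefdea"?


Input: "edcefdea"
Checking substrings for palindromes:
  No multi-char palindromic substrings found
Longest palindromic substring: "e" with length 1

1


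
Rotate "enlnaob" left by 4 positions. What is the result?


Input: "enlnaob", rotate left by 4
First 4 characters: "enln"
Remaining characters: "aob"
Concatenate remaining + first: "aob" + "enln" = "aobenln"

aobenln
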